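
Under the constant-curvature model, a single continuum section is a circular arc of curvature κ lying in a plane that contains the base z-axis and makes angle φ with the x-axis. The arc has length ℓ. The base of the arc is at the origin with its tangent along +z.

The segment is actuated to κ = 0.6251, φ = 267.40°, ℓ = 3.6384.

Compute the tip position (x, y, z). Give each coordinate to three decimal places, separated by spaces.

θ = κ·ℓ = 0.6251 × 3.6384 = 2.27436 rad
ρ = (1 − cos θ)/κ = (1 − -0.64694)/0.6251 = 2.63469
z = sin θ / κ = 0.76254/0.6251 = 1.21987
x = ρ cos φ = 2.63469 × cos(267.40°) = -0.11952
y = ρ sin φ = 2.63469 × sin(267.40°) = -2.63197

-0.120 -2.632 1.220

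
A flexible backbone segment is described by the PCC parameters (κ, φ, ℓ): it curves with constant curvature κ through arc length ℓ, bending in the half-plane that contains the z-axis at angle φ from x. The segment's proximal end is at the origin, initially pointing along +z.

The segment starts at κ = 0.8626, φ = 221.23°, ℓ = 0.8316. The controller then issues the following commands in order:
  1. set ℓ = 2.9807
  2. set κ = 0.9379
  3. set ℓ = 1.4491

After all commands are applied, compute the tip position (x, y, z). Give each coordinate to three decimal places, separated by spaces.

initial: κ=0.8626, φ=221.23°, ℓ=0.8316
cmd 1: set ℓ=2.9807 → (κ,φ,ℓ)=(0.8626,221.23°,2.9807) → tip=(-1.6057,-1.4072,0.6260)
cmd 2: set κ=0.9379 → (κ,φ,ℓ)=(0.9379,221.23°,2.9807) → tip=(-1.5562,-1.3638,0.3616)
cmd 3: set ℓ=1.4491 → (κ,φ,ℓ)=(0.9379,221.23°,1.4491) → tip=(-0.6334,-0.5551,1.0424)

-0.633 -0.555 1.042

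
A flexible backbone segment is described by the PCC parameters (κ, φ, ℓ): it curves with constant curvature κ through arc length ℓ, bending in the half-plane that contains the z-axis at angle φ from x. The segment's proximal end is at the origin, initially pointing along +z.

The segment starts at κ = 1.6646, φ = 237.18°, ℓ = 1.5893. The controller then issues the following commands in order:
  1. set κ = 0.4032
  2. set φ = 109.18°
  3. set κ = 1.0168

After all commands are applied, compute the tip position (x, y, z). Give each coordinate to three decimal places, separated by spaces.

initial: κ=1.6646, φ=237.18°, ℓ=1.5893
cmd 1: set κ=0.4032 → (κ,φ,ℓ)=(0.4032,237.18°,1.5893) → tip=(-0.2667,-0.4135,1.4827)
cmd 2: set φ=109.18° → (κ,φ,ℓ)=(0.4032,109.18°,1.5893) → tip=(-0.1616,0.4647,1.4827)
cmd 3: set κ=1.0168 → (κ,φ,ℓ)=(1.0168,109.18°,1.5893) → tip=(-0.3377,0.9709,0.9825)

-0.338 0.971 0.982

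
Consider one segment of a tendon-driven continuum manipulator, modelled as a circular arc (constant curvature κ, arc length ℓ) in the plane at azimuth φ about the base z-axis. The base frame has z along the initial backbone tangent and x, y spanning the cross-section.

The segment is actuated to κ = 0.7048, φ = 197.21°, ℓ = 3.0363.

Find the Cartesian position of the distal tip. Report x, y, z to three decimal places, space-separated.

-2.086 -0.646 1.195

θ = κ·ℓ = 0.7048 × 3.0363 = 2.13998 rad
ρ = (1 − cos θ)/κ = (1 − -0.53895)/0.7048 = 2.18352
z = sin θ / κ = 0.84234/0.7048 = 1.19515
x = ρ cos φ = 2.18352 × cos(197.21°) = -2.08576
y = ρ sin φ = 2.18352 × sin(197.21°) = -0.64605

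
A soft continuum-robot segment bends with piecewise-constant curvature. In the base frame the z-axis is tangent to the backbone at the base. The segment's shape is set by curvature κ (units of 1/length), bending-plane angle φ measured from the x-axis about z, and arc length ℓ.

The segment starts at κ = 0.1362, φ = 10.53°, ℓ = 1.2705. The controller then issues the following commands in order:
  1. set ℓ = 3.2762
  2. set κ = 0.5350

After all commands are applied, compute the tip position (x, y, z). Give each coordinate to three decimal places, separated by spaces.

2.170 0.403 1.838

initial: κ=0.1362, φ=10.53°, ℓ=1.2705
cmd 1: set ℓ=3.2762 → (κ,φ,ℓ)=(0.1362,10.53°,3.2762) → tip=(0.7068,0.1314,3.1686)
cmd 2: set κ=0.5350 → (κ,φ,ℓ)=(0.5350,10.53°,3.2762) → tip=(2.1702,0.4034,1.8383)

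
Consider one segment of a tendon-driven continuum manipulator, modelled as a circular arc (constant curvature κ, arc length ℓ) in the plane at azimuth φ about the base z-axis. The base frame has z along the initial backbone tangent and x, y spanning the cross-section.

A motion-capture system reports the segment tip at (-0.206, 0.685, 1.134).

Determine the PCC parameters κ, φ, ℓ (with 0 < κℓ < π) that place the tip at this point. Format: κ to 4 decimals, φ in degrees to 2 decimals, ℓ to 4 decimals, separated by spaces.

0.7958 106.74 1.4142

ρ = √(x²+y²) = √(-0.206² + 0.685²) = 0.71530
φ = atan2(y, x) mod 360° = atan2(0.685, -0.206) = 106.7376°
|p|² = ρ² + z² = 0.71530² + 1.134² = 1.79762
κ = 2ρ / |p|² = 2×0.71530 / 1.79762 = 0.79584
θ = 2·atan2(ρ, z) = 2·atan2(0.71530, 1.134) = 1.12549 rad
ℓ = θ/κ = 1.12549/0.79584 = 1.41422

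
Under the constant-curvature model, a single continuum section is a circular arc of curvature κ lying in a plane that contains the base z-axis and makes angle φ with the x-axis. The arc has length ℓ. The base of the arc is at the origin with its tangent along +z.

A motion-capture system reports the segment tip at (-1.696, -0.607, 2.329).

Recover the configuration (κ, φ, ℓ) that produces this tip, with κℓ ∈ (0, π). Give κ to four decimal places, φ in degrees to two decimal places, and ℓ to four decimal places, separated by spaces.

0.4156 199.69 3.1683

ρ = √(x²+y²) = √(-1.696² + -0.607²) = 1.80135
φ = atan2(y, x) mod 360° = atan2(-0.607, -1.696) = 199.6923°
|p|² = ρ² + z² = 1.80135² + 2.329² = 8.66911
κ = 2ρ / |p|² = 2×1.80135 / 8.66911 = 0.41558
θ = 2·atan2(ρ, z) = 2·atan2(1.80135, 2.329) = 1.31667 rad
ℓ = θ/κ = 1.31667/0.41558 = 3.16829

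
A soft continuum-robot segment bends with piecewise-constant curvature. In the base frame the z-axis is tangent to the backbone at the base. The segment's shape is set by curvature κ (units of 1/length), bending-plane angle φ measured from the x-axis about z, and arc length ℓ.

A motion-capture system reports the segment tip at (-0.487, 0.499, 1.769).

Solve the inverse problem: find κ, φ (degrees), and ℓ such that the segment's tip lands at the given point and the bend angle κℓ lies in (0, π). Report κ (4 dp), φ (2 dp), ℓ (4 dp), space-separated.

ρ = √(x²+y²) = √(-0.487² + 0.499²) = 0.69726
φ = atan2(y, x) mod 360° = atan2(0.499, -0.487) = 134.3027°
|p|² = ρ² + z² = 0.69726² + 1.769² = 3.61553
κ = 2ρ / |p|² = 2×0.69726 / 3.61553 = 0.38570
θ = 2·atan2(ρ, z) = 2·atan2(0.69726, 1.769) = 0.75091 rad
ℓ = θ/κ = 0.75091/0.38570 = 1.94687

0.3857 134.30 1.9469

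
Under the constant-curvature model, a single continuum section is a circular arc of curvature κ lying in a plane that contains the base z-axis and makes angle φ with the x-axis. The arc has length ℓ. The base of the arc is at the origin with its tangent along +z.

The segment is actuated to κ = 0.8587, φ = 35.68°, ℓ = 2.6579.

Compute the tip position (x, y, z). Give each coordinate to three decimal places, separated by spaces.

θ = κ·ℓ = 0.8587 × 2.6579 = 2.28234 rad
ρ = (1 − cos θ)/κ = (1 − -0.65300)/0.8587 = 1.92501
z = sin θ / κ = 0.75736/0.8587 = 0.88198
x = ρ cos φ = 1.92501 × cos(35.68°) = 1.56366
y = ρ sin φ = 1.92501 × sin(35.68°) = 1.12277

1.564 1.123 0.882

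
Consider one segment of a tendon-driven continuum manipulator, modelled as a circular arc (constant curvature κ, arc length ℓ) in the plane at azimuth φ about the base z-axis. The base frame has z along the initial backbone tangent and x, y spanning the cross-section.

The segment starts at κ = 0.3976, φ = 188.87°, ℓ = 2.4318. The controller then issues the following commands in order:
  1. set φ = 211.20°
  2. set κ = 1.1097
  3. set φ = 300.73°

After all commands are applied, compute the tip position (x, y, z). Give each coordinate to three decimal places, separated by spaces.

initial: κ=0.3976, φ=188.87°, ℓ=2.4318
cmd 1: set φ=211.20° → (κ,φ,ℓ)=(0.3976,211.20°,2.4318) → tip=(-0.9297,-0.5630,2.0702)
cmd 2: set κ=1.1097 → (κ,φ,ℓ)=(1.1097,211.20°,2.4318) → tip=(-1.4672,-0.8886,0.3863)
cmd 3: set φ=300.73° → (κ,φ,ℓ)=(1.1097,300.73°,2.4318) → tip=(0.8765,-1.4744,0.3863)

0.877 -1.474 0.386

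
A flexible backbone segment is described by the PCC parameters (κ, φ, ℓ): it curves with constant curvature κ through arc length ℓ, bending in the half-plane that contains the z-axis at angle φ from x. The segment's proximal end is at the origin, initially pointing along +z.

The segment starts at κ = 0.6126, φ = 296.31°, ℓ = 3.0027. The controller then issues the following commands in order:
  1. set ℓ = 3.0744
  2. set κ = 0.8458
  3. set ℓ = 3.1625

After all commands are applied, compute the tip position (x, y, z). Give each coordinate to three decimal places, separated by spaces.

initial: κ=0.6126, φ=296.31°, ℓ=3.0027
cmd 1: set ℓ=3.0744 → (κ,φ,ℓ)=(0.6126,296.31°,3.0744) → tip=(0.9460,-1.9133,1.5533)
cmd 2: set κ=0.8458 → (κ,φ,ℓ)=(0.8458,296.31°,3.0744) → tip=(0.9732,-1.9682,0.6092)
cmd 3: set ℓ=3.1625 → (κ,φ,ℓ)=(0.8458,296.31°,3.1625) → tip=(0.9920,-2.0063,0.5320)

0.992 -2.006 0.532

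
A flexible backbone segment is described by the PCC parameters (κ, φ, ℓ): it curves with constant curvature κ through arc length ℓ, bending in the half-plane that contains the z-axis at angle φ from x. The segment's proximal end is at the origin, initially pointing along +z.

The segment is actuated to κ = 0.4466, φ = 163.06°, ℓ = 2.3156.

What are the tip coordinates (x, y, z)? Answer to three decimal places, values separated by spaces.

θ = κ·ℓ = 0.4466 × 2.3156 = 1.03415 rad
ρ = (1 − cos θ)/κ = (1 − 0.51126)/0.4466 = 1.09436
z = sin θ / κ = 0.85943/0.4466 = 1.92438
x = ρ cos φ = 1.09436 × cos(163.06°) = -1.04688
y = ρ sin φ = 1.09436 × sin(163.06°) = 0.31886

-1.047 0.319 1.924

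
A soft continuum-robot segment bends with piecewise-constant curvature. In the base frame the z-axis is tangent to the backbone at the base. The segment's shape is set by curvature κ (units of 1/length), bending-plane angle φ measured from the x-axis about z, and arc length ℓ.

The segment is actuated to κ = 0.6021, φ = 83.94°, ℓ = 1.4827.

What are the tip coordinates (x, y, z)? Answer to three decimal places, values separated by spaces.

0.065 0.616 1.293

θ = κ·ℓ = 0.6021 × 1.4827 = 0.89273 rad
ρ = (1 − cos θ)/κ = (1 − 0.62729)/0.6021 = 0.61902
z = sin θ / κ = 0.77879/0.6021 = 1.29346
x = ρ cos φ = 0.61902 × cos(83.94°) = 0.06535
y = ρ sin φ = 0.61902 × sin(83.94°) = 0.61557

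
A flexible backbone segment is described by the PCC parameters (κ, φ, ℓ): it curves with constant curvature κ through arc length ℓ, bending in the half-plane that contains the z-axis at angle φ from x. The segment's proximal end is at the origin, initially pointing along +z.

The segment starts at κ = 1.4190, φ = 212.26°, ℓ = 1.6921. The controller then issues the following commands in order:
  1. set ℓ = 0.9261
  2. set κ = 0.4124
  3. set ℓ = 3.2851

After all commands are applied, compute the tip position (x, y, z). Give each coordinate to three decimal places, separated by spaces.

-1.611 -1.017 2.368

initial: κ=1.4190, φ=212.26°, ℓ=1.6921
cmd 1: set ℓ=0.9261 → (κ,φ,ℓ)=(1.4190,212.26°,0.9261) → tip=(-0.4447,-0.2807,0.6816)
cmd 2: set κ=0.4124 → (κ,φ,ℓ)=(0.4124,212.26°,0.9261) → tip=(-0.1477,-0.0933,0.9037)
cmd 3: set ℓ=3.2851 → (κ,φ,ℓ)=(0.4124,212.26°,3.2851) → tip=(-1.6110,-1.0169,2.3685)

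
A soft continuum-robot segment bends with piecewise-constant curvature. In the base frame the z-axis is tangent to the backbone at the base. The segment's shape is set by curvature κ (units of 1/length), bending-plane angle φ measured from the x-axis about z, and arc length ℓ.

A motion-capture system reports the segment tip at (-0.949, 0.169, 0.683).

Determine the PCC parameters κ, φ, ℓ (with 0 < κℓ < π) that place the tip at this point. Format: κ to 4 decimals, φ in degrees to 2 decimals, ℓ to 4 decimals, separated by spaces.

ρ = √(x²+y²) = √(-0.949² + 0.169²) = 0.96393
φ = atan2(y, x) mod 360° = atan2(0.169, -0.949) = 169.9025°
|p|² = ρ² + z² = 0.96393² + 0.683² = 1.39565
κ = 2ρ / |p|² = 2×0.96393 / 1.39565 = 1.38133
θ = 2·atan2(ρ, z) = 2·atan2(0.96393, 0.683) = 1.90870 rad
ℓ = θ/κ = 1.90870/1.38133 = 1.38178

1.3813 169.90 1.3818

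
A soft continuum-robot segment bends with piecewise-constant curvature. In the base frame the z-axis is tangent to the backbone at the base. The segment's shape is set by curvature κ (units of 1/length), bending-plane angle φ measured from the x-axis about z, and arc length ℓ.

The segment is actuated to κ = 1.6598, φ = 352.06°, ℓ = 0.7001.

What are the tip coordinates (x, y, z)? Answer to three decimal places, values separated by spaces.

θ = κ·ℓ = 1.6598 × 0.7001 = 1.16203 rad
ρ = (1 − cos θ)/κ = (1 − 0.39748)/1.6598 = 0.36301
z = sin θ / κ = 0.91761/1.6598 = 0.55284
x = ρ cos φ = 0.36301 × cos(352.06°) = 0.35953
y = ρ sin φ = 0.36301 × sin(352.06°) = -0.05014

0.360 -0.050 0.553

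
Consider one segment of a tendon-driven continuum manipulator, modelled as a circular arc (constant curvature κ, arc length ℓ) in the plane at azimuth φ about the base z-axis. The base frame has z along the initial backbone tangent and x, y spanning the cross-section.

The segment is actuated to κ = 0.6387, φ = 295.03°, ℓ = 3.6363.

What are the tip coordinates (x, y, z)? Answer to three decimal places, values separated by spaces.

1.115 -2.387 1.144

θ = κ·ℓ = 0.6387 × 3.6363 = 2.32250 rad
ρ = (1 − cos θ)/κ = (1 − -0.68289)/0.6387 = 2.63486
z = sin θ / κ = 0.73052/0.6387 = 1.14377
x = ρ cos φ = 2.63486 × cos(295.03°) = 1.11479
y = ρ sin φ = 2.63486 × sin(295.03°) = -2.38741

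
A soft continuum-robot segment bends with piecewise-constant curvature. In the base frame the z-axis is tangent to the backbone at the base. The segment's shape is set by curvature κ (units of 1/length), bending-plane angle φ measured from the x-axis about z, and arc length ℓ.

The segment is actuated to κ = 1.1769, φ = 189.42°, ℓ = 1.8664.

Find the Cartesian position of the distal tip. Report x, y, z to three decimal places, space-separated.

θ = κ·ℓ = 1.1769 × 1.8664 = 2.19657 rad
ρ = (1 − cos θ)/κ = (1 − -0.58572)/1.1769 = 1.34737
z = sin θ / κ = 0.81051/1.1769 = 0.68868
x = ρ cos φ = 1.34737 × cos(189.42°) = -1.32920
y = ρ sin φ = 1.34737 × sin(189.42°) = -0.22052

-1.329 -0.221 0.689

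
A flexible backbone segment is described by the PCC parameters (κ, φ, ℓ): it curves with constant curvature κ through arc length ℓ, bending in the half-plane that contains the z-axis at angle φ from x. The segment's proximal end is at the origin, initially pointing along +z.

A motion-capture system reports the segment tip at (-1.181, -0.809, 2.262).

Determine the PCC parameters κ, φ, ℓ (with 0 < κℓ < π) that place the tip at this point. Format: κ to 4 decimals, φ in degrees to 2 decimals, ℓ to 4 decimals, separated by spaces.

0.3995 214.41 2.8244

ρ = √(x²+y²) = √(-1.181² + -0.809²) = 1.43152
φ = atan2(y, x) mod 360° = atan2(-0.809, -1.181) = 214.4116°
|p|² = ρ² + z² = 1.43152² + 2.262² = 7.16589
κ = 2ρ / |p|² = 2×1.43152 / 7.16589 = 0.39954
θ = 2·atan2(ρ, z) = 2·atan2(1.43152, 2.262) = 1.12846 rad
ℓ = θ/κ = 1.12846/0.39954 = 2.82441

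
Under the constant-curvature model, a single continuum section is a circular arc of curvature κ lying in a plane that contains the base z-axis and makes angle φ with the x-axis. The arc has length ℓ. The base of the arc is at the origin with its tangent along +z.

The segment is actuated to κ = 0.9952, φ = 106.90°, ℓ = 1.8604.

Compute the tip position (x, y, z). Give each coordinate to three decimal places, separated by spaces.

-0.373 1.228 0.966

θ = κ·ℓ = 0.9952 × 1.8604 = 1.85147 rad
ρ = (1 − cos θ)/κ = (1 − -0.27700)/0.9952 = 1.28316
z = sin θ / κ = 0.96087/0.9952 = 0.96550
x = ρ cos φ = 1.28316 × cos(106.90°) = -0.37302
y = ρ sin φ = 1.28316 × sin(106.90°) = 1.22775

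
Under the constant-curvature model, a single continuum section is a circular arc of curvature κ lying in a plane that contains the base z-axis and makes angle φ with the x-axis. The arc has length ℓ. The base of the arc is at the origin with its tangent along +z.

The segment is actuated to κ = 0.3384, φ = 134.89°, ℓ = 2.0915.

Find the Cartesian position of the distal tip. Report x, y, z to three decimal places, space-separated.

-0.501 0.503 1.921

θ = κ·ℓ = 0.3384 × 2.0915 = 0.70776 rad
ρ = (1 − cos θ)/κ = (1 − 0.75982)/0.3384 = 0.70976
z = sin θ / κ = 0.65014/0.3384 = 1.92121
x = ρ cos φ = 0.70976 × cos(134.89°) = -0.50091
y = ρ sin φ = 0.70976 × sin(134.89°) = 0.50284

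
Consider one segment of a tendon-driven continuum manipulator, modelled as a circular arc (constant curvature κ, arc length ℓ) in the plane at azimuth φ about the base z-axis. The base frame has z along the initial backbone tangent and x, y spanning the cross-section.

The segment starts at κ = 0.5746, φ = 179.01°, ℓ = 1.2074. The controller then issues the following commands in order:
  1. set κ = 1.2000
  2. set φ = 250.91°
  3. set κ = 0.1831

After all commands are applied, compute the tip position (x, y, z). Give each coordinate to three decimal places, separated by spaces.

-0.043 -0.126 1.198

initial: κ=0.5746, φ=179.01°, ℓ=1.2074
cmd 1: set κ=1.2000 → (κ,φ,ℓ)=(1.2000,179.01°,1.2074) → tip=(-0.7319,0.0126,0.8271)
cmd 2: set φ=250.91° → (κ,φ,ℓ)=(1.2000,250.91°,1.2074) → tip=(-0.2394,-0.6917,0.8271)
cmd 3: set κ=0.1831 → (κ,φ,ℓ)=(0.1831,250.91°,1.2074) → tip=(-0.0435,-0.1256,1.1976)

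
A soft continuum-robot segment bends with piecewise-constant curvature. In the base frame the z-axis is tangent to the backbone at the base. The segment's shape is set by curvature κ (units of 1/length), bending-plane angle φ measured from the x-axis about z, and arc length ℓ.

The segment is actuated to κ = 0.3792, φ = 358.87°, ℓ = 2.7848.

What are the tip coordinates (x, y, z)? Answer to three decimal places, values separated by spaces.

1.338 -0.026 2.295

θ = κ·ℓ = 0.3792 × 2.7848 = 1.05600 rad
ρ = (1 − cos θ)/κ = (1 − 0.49236)/0.3792 = 1.33871
z = sin θ / κ = 0.87039/0.3792 = 2.29534
x = ρ cos φ = 1.33871 × cos(358.87°) = 1.33845
y = ρ sin φ = 1.33871 × sin(358.87°) = -0.02640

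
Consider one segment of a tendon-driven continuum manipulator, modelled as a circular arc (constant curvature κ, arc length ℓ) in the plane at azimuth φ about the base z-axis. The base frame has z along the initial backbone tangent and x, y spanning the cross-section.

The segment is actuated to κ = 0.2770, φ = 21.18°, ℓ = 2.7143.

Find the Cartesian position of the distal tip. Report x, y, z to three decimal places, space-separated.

θ = κ·ℓ = 0.2770 × 2.7143 = 0.75186 rad
ρ = (1 − cos θ)/κ = (1 − 0.73042)/0.2770 = 0.97322
z = sin θ / κ = 0.68300/0.2770 = 2.46570
x = ρ cos φ = 0.97322 × cos(21.18°) = 0.90748
y = ρ sin φ = 0.97322 × sin(21.18°) = 0.35162

0.907 0.352 2.466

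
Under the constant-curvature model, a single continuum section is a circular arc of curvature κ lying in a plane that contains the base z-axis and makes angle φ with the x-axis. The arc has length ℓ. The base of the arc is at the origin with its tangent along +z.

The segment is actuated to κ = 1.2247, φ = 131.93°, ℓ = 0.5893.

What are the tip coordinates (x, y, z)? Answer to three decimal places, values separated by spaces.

θ = κ·ℓ = 1.2247 × 0.5893 = 0.72172 rad
ρ = (1 − cos θ)/κ = (1 − 0.75067)/1.2247 = 0.20358
z = sin θ / κ = 0.66067/1.2247 = 0.53946
x = ρ cos φ = 0.20358 × cos(131.93°) = -0.13604
y = ρ sin φ = 0.20358 × sin(131.93°) = 0.15146

-0.136 0.151 0.539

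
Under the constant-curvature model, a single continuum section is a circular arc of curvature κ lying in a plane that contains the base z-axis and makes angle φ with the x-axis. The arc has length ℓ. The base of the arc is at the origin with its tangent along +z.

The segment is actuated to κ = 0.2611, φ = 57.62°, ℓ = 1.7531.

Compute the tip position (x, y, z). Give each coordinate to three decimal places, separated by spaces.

θ = κ·ℓ = 0.2611 × 1.7531 = 0.45773 rad
ρ = (1 − cos θ)/κ = (1 − 0.89706)/0.2611 = 0.39427
z = sin θ / κ = 0.44192/0.2611 = 1.69252
x = ρ cos φ = 0.39427 × cos(57.62°) = 0.21114
y = ρ sin φ = 0.39427 × sin(57.62°) = 0.33297

0.211 0.333 1.693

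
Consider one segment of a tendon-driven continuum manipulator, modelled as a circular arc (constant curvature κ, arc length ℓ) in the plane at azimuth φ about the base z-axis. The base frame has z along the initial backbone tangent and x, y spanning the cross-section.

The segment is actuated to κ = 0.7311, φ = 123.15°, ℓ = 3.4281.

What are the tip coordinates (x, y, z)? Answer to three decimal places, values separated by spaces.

θ = κ·ℓ = 0.7311 × 3.4281 = 2.50628 rad
ρ = (1 − cos θ)/κ = (1 − -0.80489)/0.7311 = 2.46873
z = sin θ / κ = 0.59343/0.7311 = 0.81169
x = ρ cos φ = 2.46873 × cos(123.15°) = -1.34998
y = ρ sin φ = 2.46873 × sin(123.15°) = 2.06692

-1.350 2.067 0.812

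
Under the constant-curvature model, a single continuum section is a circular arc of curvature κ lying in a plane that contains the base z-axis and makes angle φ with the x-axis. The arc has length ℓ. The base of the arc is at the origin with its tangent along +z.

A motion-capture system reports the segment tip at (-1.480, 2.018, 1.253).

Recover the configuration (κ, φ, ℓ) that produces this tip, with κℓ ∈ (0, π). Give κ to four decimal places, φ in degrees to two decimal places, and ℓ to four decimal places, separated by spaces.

ρ = √(x²+y²) = √(-1.480² + 2.018²) = 2.50254
φ = atan2(y, x) mod 360° = atan2(2.018, -1.480) = 126.2563°
|p|² = ρ² + z² = 2.50254² + 1.253² = 7.83273
κ = 2ρ / |p|² = 2×2.50254 / 7.83273 = 0.63900
θ = 2·atan2(ρ, z) = 2·atan2(2.50254, 1.253) = 2.21319 rad
ℓ = θ/κ = 2.21319/0.63900 = 3.46355

0.6390 126.26 3.4635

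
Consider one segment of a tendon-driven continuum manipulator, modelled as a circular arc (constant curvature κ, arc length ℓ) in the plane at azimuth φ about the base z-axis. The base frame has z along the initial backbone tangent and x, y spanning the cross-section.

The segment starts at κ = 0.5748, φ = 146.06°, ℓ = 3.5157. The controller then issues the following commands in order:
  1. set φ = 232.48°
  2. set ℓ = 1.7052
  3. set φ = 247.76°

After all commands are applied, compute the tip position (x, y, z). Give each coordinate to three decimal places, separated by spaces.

-0.292 -0.714 1.445

initial: κ=0.5748, φ=146.06°, ℓ=3.5157
cmd 1: set φ=232.48° → (κ,φ,ℓ)=(0.5748,232.48°,3.5157) → tip=(-1.5205,-1.9801,1.5665)
cmd 2: set ℓ=1.7052 → (κ,φ,ℓ)=(0.5748,232.48°,1.7052) → tip=(-0.4695,-0.6114,1.4450)
cmd 3: set φ=247.76° → (κ,φ,ℓ)=(0.5748,247.76°,1.7052) → tip=(-0.2918,-0.7135,1.4450)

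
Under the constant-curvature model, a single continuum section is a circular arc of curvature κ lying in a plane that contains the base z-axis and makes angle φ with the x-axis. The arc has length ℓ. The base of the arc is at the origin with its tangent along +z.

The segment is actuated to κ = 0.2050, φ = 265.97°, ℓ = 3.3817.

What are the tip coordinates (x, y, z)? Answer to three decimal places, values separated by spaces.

θ = κ·ℓ = 0.2050 × 3.3817 = 0.69325 rad
ρ = (1 − cos θ)/κ = (1 − 0.76917)/0.2050 = 1.12598
z = sin θ / κ = 0.63904/0.2050 = 3.11726
x = ρ cos φ = 1.12598 × cos(265.97°) = -0.07913
y = ρ sin φ = 1.12598 × sin(265.97°) = -1.12320

-0.079 -1.123 3.117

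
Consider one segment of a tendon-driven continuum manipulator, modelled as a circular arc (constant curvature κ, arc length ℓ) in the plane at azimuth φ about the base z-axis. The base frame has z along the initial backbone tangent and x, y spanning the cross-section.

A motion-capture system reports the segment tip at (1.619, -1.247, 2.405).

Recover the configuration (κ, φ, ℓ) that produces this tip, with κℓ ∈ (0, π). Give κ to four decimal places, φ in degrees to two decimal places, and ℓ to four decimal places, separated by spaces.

0.4103 322.40 3.4328

ρ = √(x²+y²) = √(1.619² + -1.247²) = 2.04357
φ = atan2(y, x) mod 360° = atan2(-1.247, 1.619) = 322.3955°
|p|² = ρ² + z² = 2.04357² + 2.405² = 9.96019
κ = 2ρ / |p|² = 2×2.04357 / 9.96019 = 0.41035
θ = 2·atan2(ρ, z) = 2·atan2(2.04357, 2.405) = 1.40866 rad
ℓ = θ/κ = 1.40866/0.41035 = 3.43285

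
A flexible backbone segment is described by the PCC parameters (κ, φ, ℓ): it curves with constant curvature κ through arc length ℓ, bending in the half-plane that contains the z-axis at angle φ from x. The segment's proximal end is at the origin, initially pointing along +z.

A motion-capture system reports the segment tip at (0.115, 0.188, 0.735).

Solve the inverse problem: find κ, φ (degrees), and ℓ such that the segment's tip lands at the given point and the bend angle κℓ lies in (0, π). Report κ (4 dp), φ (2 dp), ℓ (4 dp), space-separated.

0.7486 58.55 0.7783

ρ = √(x²+y²) = √(0.115² + 0.188²) = 0.22038
φ = atan2(y, x) mod 360° = atan2(0.188, 0.115) = 58.5458°
|p|² = ρ² + z² = 0.22038² + 0.735² = 0.58879
κ = 2ρ / |p|² = 2×0.22038 / 0.58879 = 0.74859
θ = 2·atan2(ρ, z) = 2·atan2(0.22038, 0.735) = 0.58262 rad
ℓ = θ/κ = 0.58262/0.74859 = 0.77829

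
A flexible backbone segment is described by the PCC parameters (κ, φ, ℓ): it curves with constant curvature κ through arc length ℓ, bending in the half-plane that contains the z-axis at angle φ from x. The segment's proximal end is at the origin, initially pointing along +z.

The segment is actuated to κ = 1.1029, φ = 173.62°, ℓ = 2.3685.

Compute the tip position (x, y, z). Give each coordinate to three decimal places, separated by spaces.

-1.679 0.188 0.458

θ = κ·ℓ = 1.1029 × 2.3685 = 2.61222 rad
ρ = (1 − cos θ)/κ = (1 − -0.86312)/1.1029 = 1.68929
z = sin θ / κ = 0.50499/1.1029 = 0.45788
x = ρ cos φ = 1.68929 × cos(173.62°) = -1.67883
y = ρ sin φ = 1.68929 × sin(173.62°) = 0.18772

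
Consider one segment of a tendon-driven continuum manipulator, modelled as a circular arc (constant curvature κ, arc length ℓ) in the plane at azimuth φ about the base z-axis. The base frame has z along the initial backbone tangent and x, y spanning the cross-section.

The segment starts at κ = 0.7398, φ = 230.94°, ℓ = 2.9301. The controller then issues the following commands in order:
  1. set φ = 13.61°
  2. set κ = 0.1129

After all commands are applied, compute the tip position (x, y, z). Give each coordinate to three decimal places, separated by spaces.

0.467 0.113 2.877

initial: κ=0.7398, φ=230.94°, ℓ=2.9301
cmd 1: set φ=13.61° → (κ,φ,ℓ)=(0.7398,13.61°,2.9301) → tip=(2.0522,0.4969,1.1180)
cmd 2: set κ=0.1129 → (κ,φ,ℓ)=(0.1129,13.61°,2.9301) → tip=(0.4668,0.1130,2.8769)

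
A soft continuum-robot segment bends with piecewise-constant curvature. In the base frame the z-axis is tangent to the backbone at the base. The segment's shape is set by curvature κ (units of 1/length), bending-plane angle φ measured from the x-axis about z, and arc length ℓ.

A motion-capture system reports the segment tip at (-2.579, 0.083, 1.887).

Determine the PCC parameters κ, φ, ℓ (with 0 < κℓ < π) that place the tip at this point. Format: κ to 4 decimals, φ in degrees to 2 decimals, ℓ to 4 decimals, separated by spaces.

ρ = √(x²+y²) = √(-2.579² + 0.083²) = 2.58034
φ = atan2(y, x) mod 360° = atan2(0.083, -2.579) = 178.1567°
|p|² = ρ² + z² = 2.58034² + 1.887² = 10.21890
κ = 2ρ / |p|² = 2×2.58034 / 10.21890 = 0.50501
θ = 2·atan2(ρ, z) = 2·atan2(2.58034, 1.887) = 1.87874 rad
ℓ = θ/κ = 1.87874/0.50501 = 3.72019

0.5050 178.16 3.7202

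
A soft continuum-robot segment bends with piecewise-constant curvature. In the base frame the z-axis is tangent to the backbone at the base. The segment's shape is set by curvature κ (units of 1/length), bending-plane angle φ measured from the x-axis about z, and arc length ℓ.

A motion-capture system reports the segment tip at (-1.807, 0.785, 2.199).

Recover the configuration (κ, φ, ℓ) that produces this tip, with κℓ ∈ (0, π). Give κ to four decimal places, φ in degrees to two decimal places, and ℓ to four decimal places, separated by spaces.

0.4520 156.52 3.2324

ρ = √(x²+y²) = √(-1.807² + 0.785²) = 1.97015
φ = atan2(y, x) mod 360° = atan2(0.785, -1.807) = 156.5188°
|p|² = ρ² + z² = 1.97015² + 2.199² = 8.71707
κ = 2ρ / |p|² = 2×1.97015 / 8.71707 = 0.45202
θ = 2·atan2(ρ, z) = 2·atan2(1.97015, 2.199) = 1.46112 rad
ℓ = θ/κ = 1.46112/0.45202 = 3.23243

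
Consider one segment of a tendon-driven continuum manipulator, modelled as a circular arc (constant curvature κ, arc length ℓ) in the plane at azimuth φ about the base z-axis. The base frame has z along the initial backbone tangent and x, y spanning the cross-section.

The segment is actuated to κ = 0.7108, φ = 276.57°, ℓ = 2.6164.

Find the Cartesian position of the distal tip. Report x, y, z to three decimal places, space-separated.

0.207 -1.796 1.349

θ = κ·ℓ = 0.7108 × 2.6164 = 1.85974 rad
ρ = (1 − cos θ)/κ = (1 − -0.28494)/0.7108 = 1.80773
z = sin θ / κ = 0.95855/0.7108 = 1.34855
x = ρ cos φ = 1.80773 × cos(276.57°) = 0.20684
y = ρ sin φ = 1.80773 × sin(276.57°) = -1.79586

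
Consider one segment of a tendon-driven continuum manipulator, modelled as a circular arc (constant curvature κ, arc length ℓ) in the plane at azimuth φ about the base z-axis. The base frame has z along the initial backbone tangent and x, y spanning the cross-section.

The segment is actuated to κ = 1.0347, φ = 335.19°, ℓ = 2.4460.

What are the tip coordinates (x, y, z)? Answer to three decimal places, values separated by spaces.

1.596 -0.738 0.554

θ = κ·ℓ = 1.0347 × 2.4460 = 2.53088 rad
ρ = (1 − cos θ)/κ = (1 − -0.81924)/1.0347 = 1.75823
z = sin θ / κ = 0.57345/1.0347 = 0.55422
x = ρ cos φ = 1.75823 × cos(335.19°) = 1.59595
y = ρ sin φ = 1.75823 × sin(335.19°) = -0.73777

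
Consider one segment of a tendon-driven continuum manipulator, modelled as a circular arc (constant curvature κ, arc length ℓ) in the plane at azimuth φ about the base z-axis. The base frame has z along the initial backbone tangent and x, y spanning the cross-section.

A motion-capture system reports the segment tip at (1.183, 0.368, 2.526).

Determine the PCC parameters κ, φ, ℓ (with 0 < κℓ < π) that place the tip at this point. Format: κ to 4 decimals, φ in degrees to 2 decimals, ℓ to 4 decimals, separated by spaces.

ρ = √(x²+y²) = √(1.183² + 0.368²) = 1.23892
φ = atan2(y, x) mod 360° = atan2(0.368, 1.183) = 17.2795°
|p|² = ρ² + z² = 1.23892² + 2.526² = 7.91559
κ = 2ρ / |p|² = 2×1.23892 / 7.91559 = 0.31303
θ = 2·atan2(ρ, z) = 2·atan2(1.23892, 2.526) = 0.91198 rad
ℓ = θ/κ = 0.91198/0.31303 = 2.91338

0.3130 17.28 2.9134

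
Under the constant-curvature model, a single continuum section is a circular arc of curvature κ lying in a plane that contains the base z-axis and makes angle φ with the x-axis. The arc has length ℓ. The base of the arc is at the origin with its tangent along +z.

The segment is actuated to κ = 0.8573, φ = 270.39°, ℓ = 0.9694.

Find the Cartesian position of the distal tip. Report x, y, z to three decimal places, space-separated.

θ = κ·ℓ = 0.8573 × 0.9694 = 0.83107 rad
ρ = (1 − cos θ)/κ = (1 − 0.67409)/0.8573 = 0.38016
z = sin θ / κ = 0.73865/0.8573 = 0.86160
x = ρ cos φ = 0.38016 × cos(270.39°) = 0.00259
y = ρ sin φ = 0.38016 × sin(270.39°) = -0.38015

0.003 -0.380 0.862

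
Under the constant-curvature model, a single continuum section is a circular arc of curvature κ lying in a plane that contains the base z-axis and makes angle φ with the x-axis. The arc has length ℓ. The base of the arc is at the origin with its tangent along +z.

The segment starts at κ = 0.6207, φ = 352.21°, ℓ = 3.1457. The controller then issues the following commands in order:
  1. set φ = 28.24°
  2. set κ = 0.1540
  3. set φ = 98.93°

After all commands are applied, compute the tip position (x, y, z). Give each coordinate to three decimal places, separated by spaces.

-0.116 0.738 3.024

initial: κ=0.6207, φ=352.21°, ℓ=3.1457
cmd 1: set φ=28.24° → (κ,φ,ℓ)=(0.6207,28.24°,3.1457) → tip=(1.9481,1.0463,1.4951)
cmd 2: set κ=0.1540 → (κ,φ,ℓ)=(0.1540,28.24°,3.1457) → tip=(0.6582,0.3535,3.0241)
cmd 3: set φ=98.93° → (κ,φ,ℓ)=(0.1540,98.93°,3.1457) → tip=(-0.1160,0.7381,3.0241)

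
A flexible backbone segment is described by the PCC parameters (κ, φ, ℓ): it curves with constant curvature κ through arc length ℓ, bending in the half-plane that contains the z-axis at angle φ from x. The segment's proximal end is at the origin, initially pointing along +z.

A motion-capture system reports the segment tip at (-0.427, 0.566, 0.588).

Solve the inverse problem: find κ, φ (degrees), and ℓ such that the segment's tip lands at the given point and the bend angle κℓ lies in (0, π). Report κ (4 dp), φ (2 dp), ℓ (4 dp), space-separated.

ρ = √(x²+y²) = √(-0.427² + 0.566²) = 0.70900
φ = atan2(y, x) mod 360° = atan2(0.566, -0.427) = 127.0315°
|p|² = ρ² + z² = 0.70900² + 0.588² = 0.84843
κ = 2ρ / |p|² = 2×0.70900 / 0.84843 = 1.67133
θ = 2·atan2(ρ, z) = 2·atan2(0.70900, 0.588) = 1.75685 rad
ℓ = θ/κ = 1.75685/1.67133 = 1.05117

1.6713 127.03 1.0512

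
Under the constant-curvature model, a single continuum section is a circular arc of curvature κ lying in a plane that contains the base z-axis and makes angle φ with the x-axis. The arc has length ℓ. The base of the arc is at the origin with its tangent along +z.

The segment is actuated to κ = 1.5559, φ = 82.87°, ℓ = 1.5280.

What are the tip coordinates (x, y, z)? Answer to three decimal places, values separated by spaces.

0.137 1.098 0.445

θ = κ·ℓ = 1.5559 × 1.5280 = 2.37742 rad
ρ = (1 − cos θ)/κ = (1 − -0.72195)/1.5559 = 1.10672
z = sin θ / κ = 0.69194/1.5559 = 0.44472
x = ρ cos φ = 1.10672 × cos(82.87°) = 0.13737
y = ρ sin φ = 1.10672 × sin(82.87°) = 1.09817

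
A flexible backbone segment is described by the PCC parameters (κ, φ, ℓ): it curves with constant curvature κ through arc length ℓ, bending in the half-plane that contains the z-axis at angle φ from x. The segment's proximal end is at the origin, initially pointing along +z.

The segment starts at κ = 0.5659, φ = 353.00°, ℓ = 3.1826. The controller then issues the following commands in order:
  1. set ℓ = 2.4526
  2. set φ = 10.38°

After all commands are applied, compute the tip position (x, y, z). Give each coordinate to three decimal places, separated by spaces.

1.422 0.260 1.738

initial: κ=0.5659, φ=353.00°, ℓ=3.1826
cmd 1: set ℓ=2.4526 → (κ,φ,ℓ)=(0.5659,353.00°,2.4526) → tip=(1.4350,-0.1762,1.7376)
cmd 2: set φ=10.38° → (κ,φ,ℓ)=(0.5659,10.38°,2.4526) → tip=(1.4221,0.2605,1.7376)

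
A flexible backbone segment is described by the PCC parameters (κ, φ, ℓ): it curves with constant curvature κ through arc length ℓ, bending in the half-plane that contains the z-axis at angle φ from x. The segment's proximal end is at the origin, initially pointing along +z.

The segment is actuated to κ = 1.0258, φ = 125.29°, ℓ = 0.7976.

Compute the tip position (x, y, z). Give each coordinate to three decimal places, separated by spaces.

θ = κ·ℓ = 1.0258 × 0.7976 = 0.81818 rad
ρ = (1 − cos θ)/κ = (1 − 0.68355)/1.0258 = 0.30849
z = sin θ / κ = 0.72990/1.0258 = 0.71154
x = ρ cos φ = 0.30849 × cos(125.29°) = -0.17822
y = ρ sin φ = 0.30849 × sin(125.29°) = 0.25180

-0.178 0.252 0.712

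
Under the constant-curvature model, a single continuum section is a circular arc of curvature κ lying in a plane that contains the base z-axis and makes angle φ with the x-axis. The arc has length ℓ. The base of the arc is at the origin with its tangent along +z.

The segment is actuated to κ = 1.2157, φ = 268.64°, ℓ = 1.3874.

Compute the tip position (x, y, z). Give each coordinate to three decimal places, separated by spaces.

-0.022 -0.917 0.817

θ = κ·ℓ = 1.2157 × 1.3874 = 1.68666 rad
ρ = (1 − cos θ)/κ = (1 − -0.11561)/1.2157 = 0.91767
z = sin θ / κ = 0.99330/1.2157 = 0.81706
x = ρ cos φ = 0.91767 × cos(268.64°) = -0.02178
y = ρ sin φ = 0.91767 × sin(268.64°) = -0.91741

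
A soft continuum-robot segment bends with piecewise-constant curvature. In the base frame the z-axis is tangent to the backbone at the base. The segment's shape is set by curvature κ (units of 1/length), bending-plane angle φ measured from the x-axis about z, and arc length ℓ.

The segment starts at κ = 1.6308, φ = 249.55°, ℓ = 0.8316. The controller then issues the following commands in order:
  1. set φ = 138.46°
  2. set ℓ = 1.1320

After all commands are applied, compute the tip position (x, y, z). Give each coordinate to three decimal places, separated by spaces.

-0.584 0.517 0.590

initial: κ=1.6308, φ=249.55°, ℓ=0.8316
cmd 1: set φ=138.46° → (κ,φ,ℓ)=(1.6308,138.46°,0.8316) → tip=(-0.3612,0.3200,0.5991)
cmd 2: set ℓ=1.1320 → (κ,φ,ℓ)=(1.6308,138.46°,1.1320) → tip=(-0.5837,0.5172,0.5901)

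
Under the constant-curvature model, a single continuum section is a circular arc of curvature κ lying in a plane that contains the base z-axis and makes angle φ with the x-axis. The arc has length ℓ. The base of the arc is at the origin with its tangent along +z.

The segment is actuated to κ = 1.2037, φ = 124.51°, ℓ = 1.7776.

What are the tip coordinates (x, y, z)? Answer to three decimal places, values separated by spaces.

θ = κ·ℓ = 1.2037 × 1.7776 = 2.13970 rad
ρ = (1 − cos θ)/κ = (1 − -0.53871)/1.2037 = 1.27831
z = sin θ / κ = 0.84249/1.2037 = 0.69992
x = ρ cos φ = 1.27831 × cos(124.51°) = -0.72423
y = ρ sin φ = 1.27831 × sin(124.51°) = 1.05337

-0.724 1.053 0.700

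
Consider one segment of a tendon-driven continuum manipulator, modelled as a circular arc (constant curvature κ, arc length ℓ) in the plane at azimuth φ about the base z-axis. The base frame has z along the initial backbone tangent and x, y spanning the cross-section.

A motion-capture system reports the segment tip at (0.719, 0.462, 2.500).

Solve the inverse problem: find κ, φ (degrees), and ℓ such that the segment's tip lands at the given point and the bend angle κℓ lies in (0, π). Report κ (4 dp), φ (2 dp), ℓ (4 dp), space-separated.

0.2449 32.72 2.6904

ρ = √(x²+y²) = √(0.719² + 0.462²) = 0.85464
φ = atan2(y, x) mod 360° = atan2(0.462, 0.719) = 32.7231°
|p|² = ρ² + z² = 0.85464² + 2.500² = 6.98041
κ = 2ρ / |p|² = 2×0.85464 / 6.98041 = 0.24487
θ = 2·atan2(ρ, z) = 2·atan2(0.85464, 2.500) = 0.65880 rad
ℓ = θ/κ = 0.65880/0.24487 = 2.69044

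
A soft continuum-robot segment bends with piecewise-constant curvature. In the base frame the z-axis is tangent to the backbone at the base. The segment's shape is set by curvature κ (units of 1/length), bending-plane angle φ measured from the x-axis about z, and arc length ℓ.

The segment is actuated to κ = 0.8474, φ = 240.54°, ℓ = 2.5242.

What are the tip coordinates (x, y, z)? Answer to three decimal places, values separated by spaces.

-0.893 -1.580 0.995

θ = κ·ℓ = 0.8474 × 2.5242 = 2.13901 rad
ρ = (1 − cos θ)/κ = (1 − -0.53812)/0.8474 = 1.81511
z = sin θ / κ = 0.84287/0.8474 = 0.99465
x = ρ cos φ = 1.81511 × cos(240.54°) = -0.89270
y = ρ sin φ = 1.81511 × sin(240.54°) = -1.58042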